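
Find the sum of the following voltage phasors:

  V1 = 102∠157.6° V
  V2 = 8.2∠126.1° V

Step 1 — Convert each phasor to rectangular form:
  V1 = 102·(cos(157.6°) + j·sin(157.6°)) = -94.3 + j38.87 V
  V2 = 8.2·(cos(126.1°) + j·sin(126.1°)) = -4.831 + j6.626 V
Step 2 — Sum components: V_total = -99.14 + j45.49 V.
Step 3 — Convert to polar: |V_total| = 109.1 V, ∠V_total = 155.3°.

V_total = 109.1∠155.3° V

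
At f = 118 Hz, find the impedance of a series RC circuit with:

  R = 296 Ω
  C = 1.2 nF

Step 1 — Angular frequency: ω = 2π·f = 2π·118 = 741.4 rad/s.
Step 2 — Component impedances:
  R: Z = R = 296 Ω
  C: Z = 1/(jωC) = -j/(ω·C) = 0 - j1.124e+06 Ω
Step 3 — Series combination: Z_total = R + C = 296 - j1.124e+06 Ω = 1.124e+06∠-90.0° Ω.

Z = 296 - j1.124e+06 Ω = 1.124e+06∠-90.0° Ω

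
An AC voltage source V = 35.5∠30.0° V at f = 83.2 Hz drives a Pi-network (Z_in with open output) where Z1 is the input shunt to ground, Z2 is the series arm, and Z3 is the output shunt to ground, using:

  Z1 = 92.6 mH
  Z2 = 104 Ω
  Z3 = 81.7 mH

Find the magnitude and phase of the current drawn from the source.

Step 1 — Angular frequency: ω = 2π·f = 2π·83.2 = 522.8 rad/s.
Step 2 — Component impedances:
  Z1: Z = jωL = j·522.8·0.0926 = 0 + j48.41 Ω
  Z2: Z = R = 104 Ω
  Z3: Z = jωL = j·522.8·0.0817 = 0 + j42.71 Ω
Step 3 — With open output, the series arm Z2 and the output shunt Z3 appear in series to ground: Z2 + Z3 = 104 + j42.71 Ω.
Step 4 — Parallel with input shunt Z1: Z_in = Z1 || (Z2 + Z3) = 12.75 + j37.24 Ω = 39.36∠71.1° Ω.
Step 5 — Source phasor: V = 35.5∠30.0° V = 30.74 + j17.75 V.
Step 6 — Ohm's law: I = V / Z_total = (30.74 + j17.75) / (12.75 + j37.24) = 0.6796 - j0.5929 A.
Step 7 — Convert to polar: |I| = 0.9019 A, ∠I = -41.1°.

I = 0.9019∠-41.1° A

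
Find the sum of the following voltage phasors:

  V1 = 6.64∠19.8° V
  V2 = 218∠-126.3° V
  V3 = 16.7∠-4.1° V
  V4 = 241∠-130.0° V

Step 1 — Convert each phasor to rectangular form:
  V1 = 6.64·(cos(19.8°) + j·sin(19.8°)) = 6.247 + j2.249 V
  V2 = 218·(cos(-126.3°) + j·sin(-126.3°)) = -129.1 - j175.7 V
  V3 = 16.7·(cos(-4.1°) + j·sin(-4.1°)) = 16.66 - j1.194 V
  V4 = 241·(cos(-130.0°) + j·sin(-130.0°)) = -154.9 - j184.6 V
Step 2 — Sum components: V_total = -261.1 - j359.3 V.
Step 3 — Convert to polar: |V_total| = 444.1 V, ∠V_total = -126.0°.

V_total = 444.1∠-126.0° V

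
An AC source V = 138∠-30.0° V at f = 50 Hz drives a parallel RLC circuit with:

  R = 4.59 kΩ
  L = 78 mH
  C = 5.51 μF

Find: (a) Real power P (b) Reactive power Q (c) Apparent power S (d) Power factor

Step 1 — Angular frequency: ω = 2π·f = 2π·50 = 314.2 rad/s.
Step 2 — Component impedances:
  R: Z = R = 4590 Ω
  L: Z = jωL = j·314.2·0.078 = 0 + j24.5 Ω
  C: Z = 1/(jωC) = -j/(ω·C) = 0 - j577.7 Ω
Step 3 — Parallel combination: 1/Z_total = 1/R + 1/L + 1/C; Z_total = 0.1427 + j25.59 Ω = 25.59∠89.7° Ω.
Step 4 — Source phasor: V = 138∠-30.0° V = 119.5 - j69 V.
Step 5 — Current: I = V / Z = -2.67 - j4.685 A = 5.393∠-119.7° A.
Step 6 — Complex power: S = V·I* = 4.149 + j744.2 VA.
Step 7 — Real power: P = Re(S) = 4.149 W.
Step 8 — Reactive power: Q = Im(S) = 744.2 VAR.
Step 9 — Apparent power: |S| = 744.2 VA.
Step 10 — Power factor: PF = P/|S| = 0.005575 (lagging).

(a) P = 4.149 W  (b) Q = 744.2 VAR  (c) S = 744.2 VA  (d) PF = 0.005575 (lagging)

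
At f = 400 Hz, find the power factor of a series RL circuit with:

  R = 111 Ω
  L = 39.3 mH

Step 1 — Angular frequency: ω = 2π·f = 2π·400 = 2513 rad/s.
Step 2 — Component impedances:
  R: Z = R = 111 Ω
  L: Z = jωL = j·2513·0.0393 = 0 + j98.77 Ω
Step 3 — Series combination: Z_total = R + L = 111 + j98.77 Ω = 148.6∠41.7° Ω.
Step 4 — Power factor: PF = cos(φ) = Re(Z)/|Z| = 111/148.58 = 0.7471.
Step 5 — Type: Im(Z) = 98.77 ⇒ lagging (phase φ = 41.7°).

PF = 0.7471 (lagging, φ = 41.7°)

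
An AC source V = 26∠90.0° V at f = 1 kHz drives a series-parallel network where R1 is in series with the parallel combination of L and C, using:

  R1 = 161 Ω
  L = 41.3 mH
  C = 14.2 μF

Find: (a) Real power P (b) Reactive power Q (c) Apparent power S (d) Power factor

Step 1 — Angular frequency: ω = 2π·f = 2π·1000 = 6283 rad/s.
Step 2 — Component impedances:
  R1: Z = R = 161 Ω
  L: Z = jωL = j·6283·0.0413 = 0 + j259.5 Ω
  C: Z = 1/(jωC) = -j/(ω·C) = 0 - j11.21 Ω
Step 3 — Parallel branch: L || C = 1/(1/L + 1/C) = 0 - j11.71 Ω.
Step 4 — Series with R1: Z_total = R1 + (L || C) = 161 - j11.71 Ω = 161.4∠-4.2° Ω.
Step 5 — Source phasor: V = 26∠90.0° V = 0 + j26 V.
Step 6 — Current: I = V / Z = -0.01169 + j0.1606 A = 0.1611∠94.2° A.
Step 7 — Complex power: S = V·I* = 4.177 - j0.3039 VA.
Step 8 — Real power: P = Re(S) = 4.177 W.
Step 9 — Reactive power: Q = Im(S) = -0.3039 VAR.
Step 10 — Apparent power: |S| = 4.188 VA.
Step 11 — Power factor: PF = P/|S| = 0.9974 (leading).

(a) P = 4.177 W  (b) Q = -0.3039 VAR  (c) S = 4.188 VA  (d) PF = 0.9974 (leading)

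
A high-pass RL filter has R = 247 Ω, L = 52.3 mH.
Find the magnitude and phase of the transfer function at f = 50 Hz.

Step 1 — Angular frequency: ω = 2π·50 = 314.2 rad/s.
Step 2 — Transfer function: H(jω) = jωL/(R + jωL).
Step 3 — Numerator jωL = j·16.43; denominator R + jωL = 247 + j16.43.
Step 4 — H = 0.004405 + j0.06623.
Step 5 — Magnitude: |H| = 0.06637 (-23.6 dB); phase: φ = 86.2°.

|H| = 0.06637 (-23.6 dB), φ = 86.2°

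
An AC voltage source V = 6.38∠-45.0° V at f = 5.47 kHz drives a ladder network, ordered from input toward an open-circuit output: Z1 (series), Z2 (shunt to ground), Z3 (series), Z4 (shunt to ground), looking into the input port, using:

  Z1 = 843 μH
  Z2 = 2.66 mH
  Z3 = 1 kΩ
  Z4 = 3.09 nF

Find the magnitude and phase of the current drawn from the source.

Step 1 — Angular frequency: ω = 2π·f = 2π·5470 = 3.437e+04 rad/s.
Step 2 — Component impedances:
  Z1: Z = jωL = j·3.437e+04·0.000843 = 0 + j28.97 Ω
  Z2: Z = jωL = j·3.437e+04·0.00266 = 0 + j91.42 Ω
  Z3: Z = R = 1000 Ω
  Z4: Z = 1/(jωC) = -j/(ω·C) = 0 - j9416 Ω
Step 3 — Ladder network (open output): work backward from the far end, alternating series and parallel combinations. Z_in = 0.09503 + j121.3 Ω = 121.3∠90.0° Ω.
Step 4 — Source phasor: V = 6.38∠-45.0° V = 4.511 - j4.511 V.
Step 5 — Ohm's law: I = V / Z_total = (4.511 - j4.511) / (0.09503 + j121.3) = -0.03717 - j0.03723 A.
Step 6 — Convert to polar: |I| = 0.05261 A, ∠I = -135.0°.

I = 0.05261∠-135.0° A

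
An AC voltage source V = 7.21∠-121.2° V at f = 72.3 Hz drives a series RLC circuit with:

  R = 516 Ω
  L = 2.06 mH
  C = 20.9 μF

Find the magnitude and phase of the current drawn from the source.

Step 1 — Angular frequency: ω = 2π·f = 2π·72.3 = 454.3 rad/s.
Step 2 — Component impedances:
  R: Z = R = 516 Ω
  L: Z = jωL = j·454.3·0.00206 = 0 + j0.9358 Ω
  C: Z = 1/(jωC) = -j/(ω·C) = 0 - j105.3 Ω
Step 3 — Series combination: Z_total = R + L + C = 516 - j104.4 Ω = 526.5∠-11.4° Ω.
Step 4 — Source phasor: V = 7.21∠-121.2° V = -3.735 - j6.167 V.
Step 5 — Ohm's law: I = V / Z_total = (-3.735 - j6.167) / (516 - j104.4) = -0.004631 - j0.01289 A.
Step 6 — Convert to polar: |I| = 0.0137 A, ∠I = -109.8°.

I = 0.0137∠-109.8° A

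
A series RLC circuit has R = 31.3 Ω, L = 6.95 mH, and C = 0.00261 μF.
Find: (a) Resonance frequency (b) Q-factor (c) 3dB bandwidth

Step 1 — Resonance condition Im(Z)=0 gives ω₀ = 1/√(LC).
Step 2 — ω₀ = 1/√(0.00695·2.61e-09) = 2.348e+05 rad/s.
Step 3 — f₀ = ω₀/(2π) = 3.737e+04 Hz.
Step 4 — Series Q: Q = ω₀L/R = 2.348e+05·0.00695/31.3 = 52.13.
Step 5 — 3dB bandwidth: Δω = ω₀/Q = 4504 rad/s; BW = Δω/(2π) = 716.8 Hz.

(a) f₀ = 3.737e+04 Hz  (b) Q = 52.13  (c) BW = 716.8 Hz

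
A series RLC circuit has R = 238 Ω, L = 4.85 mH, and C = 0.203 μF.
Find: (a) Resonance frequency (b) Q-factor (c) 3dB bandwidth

Step 1 — Resonance: ω₀ = 1/√(LC) = 1/√(0.00485·2.03e-07) = 3.187e+04 rad/s.
Step 2 — f₀ = ω₀/(2π) = 5072 Hz.
Step 3 — Series Q: Q = ω₀L/R = 3.187e+04·0.00485/238 = 0.6495.
Step 4 — Bandwidth: Δω = ω₀/Q = 4.907e+04 rad/s; BW = Δω/(2π) = 7810 Hz.

(a) f₀ = 5072 Hz  (b) Q = 0.6495  (c) BW = 7810 Hz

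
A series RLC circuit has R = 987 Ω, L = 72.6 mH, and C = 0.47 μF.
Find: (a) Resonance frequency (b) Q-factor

Step 1 — Resonance condition Im(Z)=0 gives ω₀ = 1/√(LC).
Step 2 — ω₀ = 1/√(0.0726·4.7e-07) = 5414 rad/s.
Step 3 — f₀ = ω₀/(2π) = 861.6 Hz.
Step 4 — Series Q: Q = ω₀L/R = 5414·0.0726/987 = 0.3982.

(a) f₀ = 861.6 Hz  (b) Q = 0.3982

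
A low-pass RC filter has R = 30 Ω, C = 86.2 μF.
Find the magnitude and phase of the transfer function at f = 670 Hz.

Step 1 — Angular frequency: ω = 2π·670 = 4210 rad/s.
Step 2 — Transfer function: H(jω) = 1/(1 + jωRC).
Step 3 — Denominator: 1 + jωRC = 1 + j·4210·30·8.62e-05 = 1 + j10.89.
Step 4 — H = 0.008367 - j0.09109.
Step 5 — Magnitude: |H| = 0.09147 (-20.8 dB); phase: φ = -84.8°.

|H| = 0.09147 (-20.8 dB), φ = -84.8°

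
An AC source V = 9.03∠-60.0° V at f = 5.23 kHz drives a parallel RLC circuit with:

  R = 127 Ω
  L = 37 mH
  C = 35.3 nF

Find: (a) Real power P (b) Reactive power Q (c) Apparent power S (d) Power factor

Step 1 — Angular frequency: ω = 2π·f = 2π·5230 = 3.286e+04 rad/s.
Step 2 — Component impedances:
  R: Z = R = 127 Ω
  L: Z = jωL = j·3.286e+04·0.037 = 0 + j1216 Ω
  C: Z = 1/(jωC) = -j/(ω·C) = 0 - j862.1 Ω
Step 3 — Parallel combination: 1/Z_total = 1/R + 1/L + 1/C; Z_total = 126.8 - j5.434 Ω = 126.9∠-2.5° Ω.
Step 4 — Source phasor: V = 9.03∠-60.0° V = 4.515 - j7.82 V.
Step 5 — Current: I = V / Z = 0.03819 - j0.06005 A = 0.07117∠-57.5° A.
Step 6 — Complex power: S = V·I* = 0.6421 - j0.02752 VA.
Step 7 — Real power: P = Re(S) = 0.6421 W.
Step 8 — Reactive power: Q = Im(S) = -0.02752 VAR.
Step 9 — Apparent power: |S| = 0.6426 VA.
Step 10 — Power factor: PF = P/|S| = 0.9991 (leading).

(a) P = 0.6421 W  (b) Q = -0.02752 VAR  (c) S = 0.6426 VA  (d) PF = 0.9991 (leading)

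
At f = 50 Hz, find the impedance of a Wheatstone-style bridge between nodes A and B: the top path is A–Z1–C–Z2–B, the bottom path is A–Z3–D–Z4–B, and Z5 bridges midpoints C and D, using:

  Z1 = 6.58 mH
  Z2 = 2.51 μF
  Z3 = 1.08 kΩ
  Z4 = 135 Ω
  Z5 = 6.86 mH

Step 1 — Angular frequency: ω = 2π·f = 2π·50 = 314.2 rad/s.
Step 2 — Component impedances:
  Z1: Z = jωL = j·314.2·0.00658 = 0 + j2.067 Ω
  Z2: Z = 1/(jωC) = -j/(ω·C) = 0 - j1268 Ω
  Z3: Z = R = 1080 Ω
  Z4: Z = R = 135 Ω
  Z5: Z = jωL = j·314.2·0.00686 = 0 + j2.155 Ω
Step 3 — Bridge requires nodal analysis (the Z5 bridge couples midpoints C and D, so the two paths cannot be reduced to a simple series/parallel combination). Setting node B to ground and injecting 1 A at node A, the 3-node admittance system at A, C, D solves to V_A = Z_AB = 134 - j10.06 Ω = 134.3∠-4.3° Ω.

Z = 134 - j10.06 Ω = 134.3∠-4.3° Ω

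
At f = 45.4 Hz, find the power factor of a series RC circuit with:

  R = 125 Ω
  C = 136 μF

Step 1 — Angular frequency: ω = 2π·f = 2π·45.4 = 285.3 rad/s.
Step 2 — Component impedances:
  R: Z = R = 125 Ω
  C: Z = 1/(jωC) = -j/(ω·C) = 0 - j25.78 Ω
Step 3 — Series combination: Z_total = R + C = 125 - j25.78 Ω = 127.6∠-11.7° Ω.
Step 4 — Power factor: PF = cos(φ) = Re(Z)/|Z| = 125/127.63 = 0.9794.
Step 5 — Type: Im(Z) = -25.78 ⇒ leading (phase φ = -11.7°).

PF = 0.9794 (leading, φ = -11.7°)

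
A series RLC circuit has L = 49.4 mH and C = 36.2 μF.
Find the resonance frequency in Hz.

Step 1 — Resonance condition Im(Z)=0 gives ω₀ = 1/√(LC).
Step 2 — ω₀ = 1/√(0.0494·3.62e-05) = 747.8 rad/s.
Step 3 — f₀ = ω₀/(2π) = 119 Hz.

f₀ = 119 Hz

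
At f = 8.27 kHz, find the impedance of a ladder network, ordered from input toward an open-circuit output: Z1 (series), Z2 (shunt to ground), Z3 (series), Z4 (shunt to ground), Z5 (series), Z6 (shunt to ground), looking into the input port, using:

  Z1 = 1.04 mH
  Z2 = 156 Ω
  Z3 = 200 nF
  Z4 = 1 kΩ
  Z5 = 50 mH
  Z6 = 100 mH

Step 1 — Angular frequency: ω = 2π·f = 2π·8270 = 5.196e+04 rad/s.
Step 2 — Component impedances:
  Z1: Z = jωL = j·5.196e+04·0.00104 = 0 + j54.04 Ω
  Z2: Z = R = 156 Ω
  Z3: Z = 1/(jωC) = -j/(ω·C) = 0 - j96.22 Ω
  Z4: Z = R = 1000 Ω
  Z5: Z = jωL = j·5.196e+04·0.05 = 0 + j2598 Ω
  Z6: Z = jωL = j·5.196e+04·0.1 = 0 + j5196 Ω
Step 3 — Ladder network (open output): work backward from the far end, alternating series and parallel combinations. Z_in = 134.7 + j54.6 Ω = 145.3∠22.1° Ω.

Z = 134.7 + j54.6 Ω = 145.3∠22.1° Ω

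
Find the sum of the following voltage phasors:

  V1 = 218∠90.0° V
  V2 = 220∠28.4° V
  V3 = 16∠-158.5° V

Step 1 — Convert each phasor to rectangular form:
  V1 = 218·(cos(90.0°) + j·sin(90.0°)) = 0 + j218 V
  V2 = 220·(cos(28.4°) + j·sin(28.4°)) = 193.5 + j104.6 V
  V3 = 16·(cos(-158.5°) + j·sin(-158.5°)) = -14.89 - j5.864 V
Step 2 — Sum components: V_total = 178.6 + j316.8 V.
Step 3 — Convert to polar: |V_total| = 363.7 V, ∠V_total = 60.6°.

V_total = 363.7∠60.6° V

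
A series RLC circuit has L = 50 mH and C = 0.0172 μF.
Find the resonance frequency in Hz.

Step 1 — Resonance condition Im(Z)=0 gives ω₀ = 1/√(LC).
Step 2 — ω₀ = 1/√(0.05·1.72e-08) = 3.41e+04 rad/s.
Step 3 — f₀ = ω₀/(2π) = 5427 Hz.

f₀ = 5427 Hz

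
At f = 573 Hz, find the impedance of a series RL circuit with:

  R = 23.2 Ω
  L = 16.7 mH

Step 1 — Angular frequency: ω = 2π·f = 2π·573 = 3600 rad/s.
Step 2 — Component impedances:
  R: Z = R = 23.2 Ω
  L: Z = jωL = j·3600·0.0167 = 0 + j60.12 Ω
Step 3 — Series combination: Z_total = R + L = 23.2 + j60.12 Ω = 64.45∠68.9° Ω.

Z = 23.2 + j60.12 Ω = 64.45∠68.9° Ω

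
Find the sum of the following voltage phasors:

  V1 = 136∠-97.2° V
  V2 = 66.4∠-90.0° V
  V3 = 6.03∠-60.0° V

Step 1 — Convert each phasor to rectangular form:
  V1 = 136·(cos(-97.2°) + j·sin(-97.2°)) = -17.05 - j134.9 V
  V2 = 66.4·(cos(-90.0°) + j·sin(-90.0°)) = 0 - j66.4 V
  V3 = 6.03·(cos(-60.0°) + j·sin(-60.0°)) = 3.015 - j5.222 V
Step 2 — Sum components: V_total = -14.03 - j206.5 V.
Step 3 — Convert to polar: |V_total| = 207 V, ∠V_total = -93.9°.

V_total = 207∠-93.9° V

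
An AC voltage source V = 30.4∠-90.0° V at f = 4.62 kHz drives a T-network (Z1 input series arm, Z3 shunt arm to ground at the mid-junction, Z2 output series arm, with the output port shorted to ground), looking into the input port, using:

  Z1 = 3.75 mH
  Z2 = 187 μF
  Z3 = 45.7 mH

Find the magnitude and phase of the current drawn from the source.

Step 1 — Angular frequency: ω = 2π·f = 2π·4620 = 2.903e+04 rad/s.
Step 2 — Component impedances:
  Z1: Z = jωL = j·2.903e+04·0.00375 = 0 + j108.9 Ω
  Z2: Z = 1/(jωC) = -j/(ω·C) = 0 - j0.1842 Ω
  Z3: Z = jωL = j·2.903e+04·0.0457 = 0 + j1327 Ω
Step 3 — With the output port shorted to ground, the output series arm Z2 runs from the junction to ground; the shunt arm Z3 also runs from the junction to ground. They appear in parallel: Z3 || Z2 = 0 - j0.1842 Ω.
Step 4 — Series with input arm Z1: Z_in = Z1 + (Z3 || Z2) = 0 + j108.7 Ω = 108.7∠90.0° Ω.
Step 5 — Source phasor: V = 30.4∠-90.0° V = 0 - j30.4 V.
Step 6 — Ohm's law: I = V / Z_total = (0 - j30.4) / (0 + j108.7) = -0.2797 A.
Step 7 — Convert to polar: |I| = 0.2797 A, ∠I = -180.0°.

I = 0.2797∠-180.0° A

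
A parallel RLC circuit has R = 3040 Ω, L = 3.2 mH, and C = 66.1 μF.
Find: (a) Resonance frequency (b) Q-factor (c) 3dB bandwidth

Step 1 — Resonance: ω₀ = 1/√(LC) = 1/√(0.0032·6.61e-05) = 2174 rad/s.
Step 2 — f₀ = ω₀/(2π) = 346.1 Hz.
Step 3 — Parallel Q: Q = R/(ω₀L) = 3040/(2174·0.0032) = 436.9.
Step 4 — Bandwidth: Δω = ω₀/Q = 4.977 rad/s; BW = Δω/(2π) = 0.792 Hz.

(a) f₀ = 346.1 Hz  (b) Q = 436.9  (c) BW = 0.792 Hz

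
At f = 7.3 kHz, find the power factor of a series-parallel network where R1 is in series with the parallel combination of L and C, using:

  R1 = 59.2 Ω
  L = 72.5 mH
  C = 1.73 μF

Step 1 — Angular frequency: ω = 2π·f = 2π·7300 = 4.587e+04 rad/s.
Step 2 — Component impedances:
  R1: Z = R = 59.2 Ω
  L: Z = jωL = j·4.587e+04·0.0725 = 0 + j3325 Ω
  C: Z = 1/(jωC) = -j/(ω·C) = 0 - j12.6 Ω
Step 3 — Parallel branch: L || C = 1/(1/L + 1/C) = 0 - j12.65 Ω.
Step 4 — Series with R1: Z_total = R1 + (L || C) = 59.2 - j12.65 Ω = 60.54∠-12.1° Ω.
Step 5 — Power factor: PF = cos(φ) = Re(Z)/|Z| = 59.2/60.54 = 0.9779.
Step 6 — Type: Im(Z) = -12.65 ⇒ leading (phase φ = -12.1°).

PF = 0.9779 (leading, φ = -12.1°)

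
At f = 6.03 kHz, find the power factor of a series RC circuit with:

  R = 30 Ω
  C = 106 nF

Step 1 — Angular frequency: ω = 2π·f = 2π·6030 = 3.789e+04 rad/s.
Step 2 — Component impedances:
  R: Z = R = 30 Ω
  C: Z = 1/(jωC) = -j/(ω·C) = 0 - j249 Ω
Step 3 — Series combination: Z_total = R + C = 30 - j249 Ω = 250.8∠-83.1° Ω.
Step 4 — Power factor: PF = cos(φ) = Re(Z)/|Z| = 30/250.8 = 0.1196.
Step 5 — Type: Im(Z) = -249 ⇒ leading (phase φ = -83.1°).

PF = 0.1196 (leading, φ = -83.1°)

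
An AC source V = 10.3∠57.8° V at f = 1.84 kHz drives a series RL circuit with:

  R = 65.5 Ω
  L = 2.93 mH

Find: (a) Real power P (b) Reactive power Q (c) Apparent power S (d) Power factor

Step 1 — Angular frequency: ω = 2π·f = 2π·1840 = 1.156e+04 rad/s.
Step 2 — Component impedances:
  R: Z = R = 65.5 Ω
  L: Z = jωL = j·1.156e+04·0.00293 = 0 + j33.87 Ω
Step 3 — Series combination: Z_total = R + L = 65.5 + j33.87 Ω = 73.74∠27.3° Ω.
Step 4 — Source phasor: V = 10.3∠57.8° V = 5.489 + j8.716 V.
Step 5 — Current: I = V / Z = 0.1204 + j0.0708 A = 0.1397∠30.5° A.
Step 6 — Complex power: S = V·I* = 1.278 + j0.6609 VA.
Step 7 — Real power: P = Re(S) = 1.278 W.
Step 8 — Reactive power: Q = Im(S) = 0.6609 VAR.
Step 9 — Apparent power: |S| = 1.439 VA.
Step 10 — Power factor: PF = P/|S| = 0.8882 (lagging).

(a) P = 1.278 W  (b) Q = 0.6609 VAR  (c) S = 1.439 VA  (d) PF = 0.8882 (lagging)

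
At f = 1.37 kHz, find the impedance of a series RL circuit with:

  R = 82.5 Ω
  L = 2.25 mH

Step 1 — Angular frequency: ω = 2π·f = 2π·1370 = 8608 rad/s.
Step 2 — Component impedances:
  R: Z = R = 82.5 Ω
  L: Z = jωL = j·8608·0.00225 = 0 + j19.37 Ω
Step 3 — Series combination: Z_total = R + L = 82.5 + j19.37 Ω = 84.74∠13.2° Ω.

Z = 82.5 + j19.37 Ω = 84.74∠13.2° Ω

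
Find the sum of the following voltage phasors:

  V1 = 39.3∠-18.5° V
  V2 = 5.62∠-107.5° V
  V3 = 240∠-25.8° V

Step 1 — Convert each phasor to rectangular form:
  V1 = 39.3·(cos(-18.5°) + j·sin(-18.5°)) = 37.27 - j12.47 V
  V2 = 5.62·(cos(-107.5°) + j·sin(-107.5°)) = -1.69 - j5.36 V
  V3 = 240·(cos(-25.8°) + j·sin(-25.8°)) = 216.1 - j104.5 V
Step 2 — Sum components: V_total = 251.7 - j122.3 V.
Step 3 — Convert to polar: |V_total| = 279.8 V, ∠V_total = -25.9°.

V_total = 279.8∠-25.9° V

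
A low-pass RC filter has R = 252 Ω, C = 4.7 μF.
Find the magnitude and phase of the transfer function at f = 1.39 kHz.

Step 1 — Angular frequency: ω = 2π·1390 = 8734 rad/s.
Step 2 — Transfer function: H(jω) = 1/(1 + jωRC).
Step 3 — Denominator: 1 + jωRC = 1 + j·8734·252·4.7e-06 = 1 + j10.34.
Step 4 — H = 0.009259 - j0.09578.
Step 5 — Magnitude: |H| = 0.09622 (-20.3 dB); phase: φ = -84.5°.

|H| = 0.09622 (-20.3 dB), φ = -84.5°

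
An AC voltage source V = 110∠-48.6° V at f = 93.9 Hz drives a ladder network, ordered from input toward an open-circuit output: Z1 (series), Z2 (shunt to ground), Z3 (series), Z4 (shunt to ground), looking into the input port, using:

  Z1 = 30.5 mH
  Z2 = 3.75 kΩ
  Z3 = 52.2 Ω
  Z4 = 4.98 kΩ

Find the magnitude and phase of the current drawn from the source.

Step 1 — Angular frequency: ω = 2π·f = 2π·93.9 = 590 rad/s.
Step 2 — Component impedances:
  Z1: Z = jωL = j·590·0.0305 = 0 + j17.99 Ω
  Z2: Z = R = 3750 Ω
  Z3: Z = R = 52.2 Ω
  Z4: Z = R = 4980 Ω
Step 3 — Ladder network (open output): work backward from the far end, alternating series and parallel combinations. Z_in = 2149 + j17.99 Ω = 2149∠0.5° Ω.
Step 4 — Source phasor: V = 110∠-48.6° V = 72.74 - j82.51 V.
Step 5 — Ohm's law: I = V / Z_total = (72.74 - j82.51) / (2149 + j17.99) = 0.03353 - j0.03868 A.
Step 6 — Convert to polar: |I| = 0.05119 A, ∠I = -49.1°.

I = 0.05119∠-49.1° A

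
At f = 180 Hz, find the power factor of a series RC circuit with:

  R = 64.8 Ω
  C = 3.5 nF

Step 1 — Angular frequency: ω = 2π·f = 2π·180 = 1131 rad/s.
Step 2 — Component impedances:
  R: Z = R = 64.8 Ω
  C: Z = 1/(jωC) = -j/(ω·C) = 0 - j2.526e+05 Ω
Step 3 — Series combination: Z_total = R + C = 64.8 - j2.526e+05 Ω = 2.526e+05∠-90.0° Ω.
Step 4 — Power factor: PF = cos(φ) = Re(Z)/|Z| = 64.8/2.526e+05 = 0.0002565.
Step 5 — Type: Im(Z) = -2.526e+05 ⇒ leading (phase φ = -90.0°).

PF = 0.0002565 (leading, φ = -90.0°)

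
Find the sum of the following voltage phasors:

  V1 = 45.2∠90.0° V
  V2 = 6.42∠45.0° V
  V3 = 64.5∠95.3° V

Step 1 — Convert each phasor to rectangular form:
  V1 = 45.2·(cos(90.0°) + j·sin(90.0°)) = 0 + j45.2 V
  V2 = 6.42·(cos(45.0°) + j·sin(45.0°)) = 4.54 + j4.54 V
  V3 = 64.5·(cos(95.3°) + j·sin(95.3°)) = -5.958 + j64.22 V
Step 2 — Sum components: V_total = -1.418 + j114 V.
Step 3 — Convert to polar: |V_total| = 114 V, ∠V_total = 90.7°.

V_total = 114∠90.7° V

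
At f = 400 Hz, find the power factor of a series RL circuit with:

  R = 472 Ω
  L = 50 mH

Step 1 — Angular frequency: ω = 2π·f = 2π·400 = 2513 rad/s.
Step 2 — Component impedances:
  R: Z = R = 472 Ω
  L: Z = jωL = j·2513·0.05 = 0 + j125.7 Ω
Step 3 — Series combination: Z_total = R + L = 472 + j125.7 Ω = 488.4∠14.9° Ω.
Step 4 — Power factor: PF = cos(φ) = Re(Z)/|Z| = 472/488.44 = 0.9663.
Step 5 — Type: Im(Z) = 125.7 ⇒ lagging (phase φ = 14.9°).

PF = 0.9663 (lagging, φ = 14.9°)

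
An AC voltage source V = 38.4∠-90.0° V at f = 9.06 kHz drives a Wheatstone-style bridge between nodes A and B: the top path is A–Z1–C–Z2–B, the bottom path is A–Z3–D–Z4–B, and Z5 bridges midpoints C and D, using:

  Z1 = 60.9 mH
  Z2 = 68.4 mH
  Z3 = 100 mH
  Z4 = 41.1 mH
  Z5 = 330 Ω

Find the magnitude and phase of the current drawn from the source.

Step 1 — Angular frequency: ω = 2π·f = 2π·9060 = 5.693e+04 rad/s.
Step 2 — Component impedances:
  Z1: Z = jωL = j·5.693e+04·0.0609 = 0 + j3467 Ω
  Z2: Z = jωL = j·5.693e+04·0.0684 = 0 + j3894 Ω
  Z3: Z = jωL = j·5.693e+04·0.1 = 0 + j5693 Ω
  Z4: Z = jωL = j·5.693e+04·0.0411 = 0 + j2340 Ω
  Z5: Z = R = 330 Ω
Step 3 — Bridge requires nodal analysis (the Z5 bridge couples midpoints C and D, so the two paths cannot be reduced to a simple series/parallel combination). Setting node B to ground and injecting 1 A at node A, the 3-node admittance system at A, C, D solves to V_A = Z_AB = 19.84 + j3618 Ω = 3618∠89.7° Ω.
Step 4 — Source phasor: V = 38.4∠-90.0° V = 0 - j38.4 V.
Step 5 — Ohm's law: I = V / Z_total = (0 - j38.4) / (19.84 + j3618) = -0.01061 - j5.82e-05 A.
Step 6 — Convert to polar: |I| = 0.01061 A, ∠I = -179.7°.

I = 0.01061∠-179.7° A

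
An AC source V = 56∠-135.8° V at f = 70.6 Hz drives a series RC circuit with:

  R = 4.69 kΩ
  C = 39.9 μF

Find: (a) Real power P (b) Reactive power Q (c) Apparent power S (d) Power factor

Step 1 — Angular frequency: ω = 2π·f = 2π·70.6 = 443.6 rad/s.
Step 2 — Component impedances:
  R: Z = R = 4690 Ω
  C: Z = 1/(jωC) = -j/(ω·C) = 0 - j56.5 Ω
Step 3 — Series combination: Z_total = R + C = 4690 - j56.5 Ω = 4690∠-0.7° Ω.
Step 4 — Source phasor: V = 56∠-135.8° V = -40.15 - j39.04 V.
Step 5 — Current: I = V / Z = -0.008459 - j0.008426 A = 0.01194∠-135.1° A.
Step 6 — Complex power: S = V·I* = 0.6686 - j0.008054 VA.
Step 7 — Real power: P = Re(S) = 0.6686 W.
Step 8 — Reactive power: Q = Im(S) = -0.008054 VAR.
Step 9 — Apparent power: |S| = 0.6686 VA.
Step 10 — Power factor: PF = P/|S| = 0.9999 (leading).

(a) P = 0.6686 W  (b) Q = -0.008054 VAR  (c) S = 0.6686 VA  (d) PF = 0.9999 (leading)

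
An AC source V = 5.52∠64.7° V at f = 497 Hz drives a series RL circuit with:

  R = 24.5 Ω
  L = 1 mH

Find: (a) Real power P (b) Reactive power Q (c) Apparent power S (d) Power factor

Step 1 — Angular frequency: ω = 2π·f = 2π·497 = 3123 rad/s.
Step 2 — Component impedances:
  R: Z = R = 24.5 Ω
  L: Z = jωL = j·3123·0.001 = 0 + j3.123 Ω
Step 3 — Series combination: Z_total = R + L = 24.5 + j3.123 Ω = 24.7∠7.3° Ω.
Step 4 — Source phasor: V = 5.52∠64.7° V = 2.359 + j4.991 V.
Step 5 — Current: I = V / Z = 0.1203 + j0.1884 A = 0.2235∠57.4° A.
Step 6 — Complex power: S = V·I* = 1.224 + j0.156 VA.
Step 7 — Real power: P = Re(S) = 1.224 W.
Step 8 — Reactive power: Q = Im(S) = 0.156 VAR.
Step 9 — Apparent power: |S| = 1.234 VA.
Step 10 — Power factor: PF = P/|S| = 0.992 (lagging).

(a) P = 1.224 W  (b) Q = 0.156 VAR  (c) S = 1.234 VA  (d) PF = 0.992 (lagging)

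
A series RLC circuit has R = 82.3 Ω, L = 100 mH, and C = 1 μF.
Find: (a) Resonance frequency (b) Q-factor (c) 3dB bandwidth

Step 1 — Resonance condition Im(Z)=0 gives ω₀ = 1/√(LC).
Step 2 — ω₀ = 1/√(0.1·1e-06) = 3162 rad/s.
Step 3 — f₀ = ω₀/(2π) = 503.3 Hz.
Step 4 — Series Q: Q = ω₀L/R = 3162·0.1/82.3 = 3.842.
Step 5 — 3dB bandwidth: Δω = ω₀/Q = 823 rad/s; BW = Δω/(2π) = 131 Hz.

(a) f₀ = 503.3 Hz  (b) Q = 3.842  (c) BW = 131 Hz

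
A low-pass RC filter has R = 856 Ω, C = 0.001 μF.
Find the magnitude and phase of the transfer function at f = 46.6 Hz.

Step 1 — Angular frequency: ω = 2π·46.6 = 292.8 rad/s.
Step 2 — Transfer function: H(jω) = 1/(1 + jωRC).
Step 3 — Denominator: 1 + jωRC = 1 + j·292.8·856·1e-09 = 1 + j0.0002506.
Step 4 — H = 1 - j0.0002506.
Step 5 — Magnitude: |H| = 1 (-0.0 dB); phase: φ = -0.0°.

|H| = 1 (-0.0 dB), φ = -0.0°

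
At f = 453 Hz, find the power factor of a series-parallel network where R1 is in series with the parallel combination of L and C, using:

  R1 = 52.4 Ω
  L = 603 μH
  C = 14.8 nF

Step 1 — Angular frequency: ω = 2π·f = 2π·453 = 2846 rad/s.
Step 2 — Component impedances:
  R1: Z = R = 52.4 Ω
  L: Z = jωL = j·2846·0.000603 = 0 + j1.716 Ω
  C: Z = 1/(jωC) = -j/(ω·C) = 0 - j2.374e+04 Ω
Step 3 — Parallel branch: L || C = 1/(1/L + 1/C) = 0 + j1.716 Ω.
Step 4 — Series with R1: Z_total = R1 + (L || C) = 52.4 + j1.716 Ω = 52.43∠1.9° Ω.
Step 5 — Power factor: PF = cos(φ) = Re(Z)/|Z| = 52.4/52.428 = 0.9995.
Step 6 — Type: Im(Z) = 1.716 ⇒ lagging (phase φ = 1.9°).

PF = 0.9995 (lagging, φ = 1.9°)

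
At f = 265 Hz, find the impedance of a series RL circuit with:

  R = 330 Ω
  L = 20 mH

Step 1 — Angular frequency: ω = 2π·f = 2π·265 = 1665 rad/s.
Step 2 — Component impedances:
  R: Z = R = 330 Ω
  L: Z = jωL = j·1665·0.02 = 0 + j33.3 Ω
Step 3 — Series combination: Z_total = R + L = 330 + j33.3 Ω = 331.7∠5.8° Ω.

Z = 330 + j33.3 Ω = 331.7∠5.8° Ω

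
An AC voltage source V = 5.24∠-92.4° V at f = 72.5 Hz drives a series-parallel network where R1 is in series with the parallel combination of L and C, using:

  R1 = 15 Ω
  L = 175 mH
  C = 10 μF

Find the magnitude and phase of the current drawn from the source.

Step 1 — Angular frequency: ω = 2π·f = 2π·72.5 = 455.5 rad/s.
Step 2 — Component impedances:
  R1: Z = R = 15 Ω
  L: Z = jωL = j·455.5·0.175 = 0 + j79.72 Ω
  C: Z = 1/(jωC) = -j/(ω·C) = 0 - j219.5 Ω
Step 3 — Parallel branch: L || C = 1/(1/L + 1/C) = 0 + j125.2 Ω.
Step 4 — Series with R1: Z_total = R1 + (L || C) = 15 + j125.2 Ω = 126.1∠83.2° Ω.
Step 5 — Source phasor: V = 5.24∠-92.4° V = -0.2194 - j5.235 V.
Step 6 — Ohm's law: I = V / Z_total = (-0.2194 - j5.235) / (15 + j125.2) = -0.04144 - j0.003213 A.
Step 7 — Convert to polar: |I| = 0.04156 A, ∠I = -175.6°.

I = 0.04156∠-175.6° A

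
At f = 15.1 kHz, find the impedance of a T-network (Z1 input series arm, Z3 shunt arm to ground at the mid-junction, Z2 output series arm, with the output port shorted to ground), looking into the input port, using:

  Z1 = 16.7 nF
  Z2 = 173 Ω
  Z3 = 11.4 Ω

Step 1 — Angular frequency: ω = 2π·f = 2π·1.51e+04 = 9.488e+04 rad/s.
Step 2 — Component impedances:
  Z1: Z = 1/(jωC) = -j/(ω·C) = 0 - j631.1 Ω
  Z2: Z = R = 173 Ω
  Z3: Z = R = 11.4 Ω
Step 3 — With the output port shorted to ground, the output series arm Z2 runs from the junction to ground; the shunt arm Z3 also runs from the junction to ground. They appear in parallel: Z3 || Z2 = 10.7 Ω.
Step 4 — Series with input arm Z1: Z_in = Z1 + (Z3 || Z2) = 10.7 - j631.1 Ω = 631.2∠-89.0° Ω.

Z = 10.7 - j631.1 Ω = 631.2∠-89.0° Ω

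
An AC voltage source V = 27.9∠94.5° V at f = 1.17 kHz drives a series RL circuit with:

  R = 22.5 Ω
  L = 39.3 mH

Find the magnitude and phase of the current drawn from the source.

Step 1 — Angular frequency: ω = 2π·f = 2π·1170 = 7351 rad/s.
Step 2 — Component impedances:
  R: Z = R = 22.5 Ω
  L: Z = jωL = j·7351·0.0393 = 0 + j288.9 Ω
Step 3 — Series combination: Z_total = R + L = 22.5 + j288.9 Ω = 289.8∠85.5° Ω.
Step 4 — Source phasor: V = 27.9∠94.5° V = -2.189 + j27.81 V.
Step 5 — Ohm's law: I = V / Z_total = (-2.189 + j27.81) / (22.5 + j288.9) = 0.09511 + j0.01498 A.
Step 6 — Convert to polar: |I| = 0.09628 A, ∠I = 9.0°.

I = 0.09628∠9.0° A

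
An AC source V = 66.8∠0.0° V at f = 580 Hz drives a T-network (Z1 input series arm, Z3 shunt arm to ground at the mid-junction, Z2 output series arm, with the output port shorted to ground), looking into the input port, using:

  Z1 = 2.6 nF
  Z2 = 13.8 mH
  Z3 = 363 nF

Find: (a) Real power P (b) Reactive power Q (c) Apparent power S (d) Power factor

Step 1 — Angular frequency: ω = 2π·f = 2π·580 = 3644 rad/s.
Step 2 — Component impedances:
  Z1: Z = 1/(jωC) = -j/(ω·C) = 0 - j1.055e+05 Ω
  Z2: Z = jωL = j·3644·0.0138 = 0 + j50.29 Ω
  Z3: Z = 1/(jωC) = -j/(ω·C) = 0 - j755.9 Ω
Step 3 — With the output port shorted to ground, the output series arm Z2 runs from the junction to ground; the shunt arm Z3 also runs from the junction to ground. They appear in parallel: Z3 || Z2 = 0 + j53.87 Ω.
Step 4 — Series with input arm Z1: Z_in = Z1 + (Z3 || Z2) = 0 - j1.055e+05 Ω = 1.055e+05∠-90.0° Ω.
Step 5 — Source phasor: V = 66.8∠0.0° V = 66.8 V.
Step 6 — Current: I = V / Z = 0 + j0.0006333 A = 0.0006333∠90.0° A.
Step 7 — Complex power: S = V·I* = 0 - j0.0423 VA.
Step 8 — Real power: P = Re(S) = 0 W.
Step 9 — Reactive power: Q = Im(S) = -0.0423 VAR.
Step 10 — Apparent power: |S| = 0.0423 VA.
Step 11 — Power factor: PF = P/|S| = 0 (leading).

(a) P = 0 W  (b) Q = -0.0423 VAR  (c) S = 0.0423 VA  (d) PF = 0 (leading)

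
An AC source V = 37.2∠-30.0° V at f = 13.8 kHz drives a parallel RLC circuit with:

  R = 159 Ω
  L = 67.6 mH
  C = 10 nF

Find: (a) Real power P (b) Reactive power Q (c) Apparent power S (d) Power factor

Step 1 — Angular frequency: ω = 2π·f = 2π·1.38e+04 = 8.671e+04 rad/s.
Step 2 — Component impedances:
  R: Z = R = 159 Ω
  L: Z = jωL = j·8.671e+04·0.0676 = 0 + j5861 Ω
  C: Z = 1/(jωC) = -j/(ω·C) = 0 - j1153 Ω
Step 3 — Parallel combination: 1/Z_total = 1/R + 1/L + 1/C; Z_total = 157.1 - j17.39 Ω = 158∠-6.3° Ω.
Step 4 — Source phasor: V = 37.2∠-30.0° V = 32.22 - j18.6 V.
Step 5 — Current: I = V / Z = 0.2156 - j0.09454 A = 0.2354∠-23.7° A.
Step 6 — Complex power: S = V·I* = 8.703 - j0.9638 VA.
Step 7 — Real power: P = Re(S) = 8.703 W.
Step 8 — Reactive power: Q = Im(S) = -0.9638 VAR.
Step 9 — Apparent power: |S| = 8.757 VA.
Step 10 — Power factor: PF = P/|S| = 0.9939 (leading).

(a) P = 8.703 W  (b) Q = -0.9638 VAR  (c) S = 8.757 VA  (d) PF = 0.9939 (leading)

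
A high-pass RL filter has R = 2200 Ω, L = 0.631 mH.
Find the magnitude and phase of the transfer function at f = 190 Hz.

Step 1 — Angular frequency: ω = 2π·190 = 1194 rad/s.
Step 2 — Transfer function: H(jω) = jωL/(R + jωL).
Step 3 — Numerator jωL = j·0.7533; denominator R + jωL = 2200 + j0.7533.
Step 4 — H = 1.172e-07 + j0.0003424.
Step 5 — Magnitude: |H| = 0.0003424 (-69.3 dB); phase: φ = 90.0°.

|H| = 0.0003424 (-69.3 dB), φ = 90.0°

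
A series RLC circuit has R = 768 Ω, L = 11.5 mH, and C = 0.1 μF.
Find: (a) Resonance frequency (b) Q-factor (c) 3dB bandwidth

Step 1 — Resonance: ω₀ = 1/√(LC) = 1/√(0.0115·1e-07) = 2.949e+04 rad/s.
Step 2 — f₀ = ω₀/(2π) = 4693 Hz.
Step 3 — Series Q: Q = ω₀L/R = 2.949e+04·0.0115/768 = 0.4416.
Step 4 — Bandwidth: Δω = ω₀/Q = 6.678e+04 rad/s; BW = Δω/(2π) = 1.063e+04 Hz.

(a) f₀ = 4693 Hz  (b) Q = 0.4416  (c) BW = 1.063e+04 Hz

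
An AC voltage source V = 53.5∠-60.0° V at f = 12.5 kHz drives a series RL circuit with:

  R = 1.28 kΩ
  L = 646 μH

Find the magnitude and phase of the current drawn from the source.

Step 1 — Angular frequency: ω = 2π·f = 2π·1.25e+04 = 7.854e+04 rad/s.
Step 2 — Component impedances:
  R: Z = R = 1280 Ω
  L: Z = jωL = j·7.854e+04·0.000646 = 0 + j50.74 Ω
Step 3 — Series combination: Z_total = R + L = 1280 + j50.74 Ω = 1281∠2.3° Ω.
Step 4 — Source phasor: V = 53.5∠-60.0° V = 26.75 - j46.33 V.
Step 5 — Ohm's law: I = V / Z_total = (26.75 - j46.33) / (1280 + j50.74) = 0.01943 - j0.03697 A.
Step 6 — Convert to polar: |I| = 0.04176 A, ∠I = -62.3°.

I = 0.04176∠-62.3° A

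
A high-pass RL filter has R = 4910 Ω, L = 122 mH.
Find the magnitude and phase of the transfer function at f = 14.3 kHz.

Step 1 — Angular frequency: ω = 2π·1.43e+04 = 8.985e+04 rad/s.
Step 2 — Transfer function: H(jω) = jωL/(R + jωL).
Step 3 — Numerator jωL = j·1.096e+04; denominator R + jωL = 4910 + j1.096e+04.
Step 4 — H = 0.8329 + j0.3731.
Step 5 — Magnitude: |H| = 0.9126 (-0.8 dB); phase: φ = 24.1°.

|H| = 0.9126 (-0.8 dB), φ = 24.1°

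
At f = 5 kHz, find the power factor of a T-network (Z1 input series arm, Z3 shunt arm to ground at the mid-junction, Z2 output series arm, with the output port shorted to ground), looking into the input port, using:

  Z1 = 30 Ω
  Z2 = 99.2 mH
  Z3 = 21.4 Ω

Step 1 — Angular frequency: ω = 2π·f = 2π·5000 = 3.142e+04 rad/s.
Step 2 — Component impedances:
  Z1: Z = R = 30 Ω
  Z2: Z = jωL = j·3.142e+04·0.0992 = 0 + j3116 Ω
  Z3: Z = R = 21.4 Ω
Step 3 — With the output port shorted to ground, the output series arm Z2 runs from the junction to ground; the shunt arm Z3 also runs from the junction to ground. They appear in parallel: Z3 || Z2 = 21.4 + j0.1469 Ω.
Step 4 — Series with input arm Z1: Z_in = Z1 + (Z3 || Z2) = 51.4 + j0.1469 Ω = 51.4∠0.2° Ω.
Step 5 — Power factor: PF = cos(φ) = Re(Z)/|Z| = 51.4/51.4 = 1.
Step 6 — Type: Im(Z) = 0.1469 ⇒ lagging (phase φ = 0.2°).

PF = 1 (lagging, φ = 0.2°)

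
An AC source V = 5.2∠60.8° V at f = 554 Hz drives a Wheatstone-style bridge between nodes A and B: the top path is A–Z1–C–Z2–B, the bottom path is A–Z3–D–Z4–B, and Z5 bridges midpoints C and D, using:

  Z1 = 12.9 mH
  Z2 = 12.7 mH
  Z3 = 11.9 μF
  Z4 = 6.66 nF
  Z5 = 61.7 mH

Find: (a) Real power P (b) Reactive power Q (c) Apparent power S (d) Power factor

Step 1 — Angular frequency: ω = 2π·f = 2π·554 = 3481 rad/s.
Step 2 — Component impedances:
  Z1: Z = jωL = j·3481·0.0129 = 0 + j44.9 Ω
  Z2: Z = jωL = j·3481·0.0127 = 0 + j44.21 Ω
  Z3: Z = 1/(jωC) = -j/(ω·C) = 0 - j24.14 Ω
  Z4: Z = 1/(jωC) = -j/(ω·C) = 0 - j4.314e+04 Ω
  Z5: Z = jωL = j·3481·0.0617 = 0 + j214.8 Ω
Step 3 — Bridge requires nodal analysis (the Z5 bridge couples midpoints C and D, so the two paths cannot be reduced to a simple series/parallel combination). Setting node B to ground and injecting 1 A at node A, the 3-node admittance system at A, C, D solves to V_A = Z_AB = 0 + j80.72 Ω = 80.72∠90.0° Ω.
Step 4 — Source phasor: V = 5.2∠60.8° V = 2.537 + j4.539 V.
Step 5 — Current: I = V / Z = 0.05624 - j0.03143 A = 0.06442∠-29.2° A.
Step 6 — Complex power: S = V·I* = 0 + j0.335 VA.
Step 7 — Real power: P = Re(S) = 0 W.
Step 8 — Reactive power: Q = Im(S) = 0.335 VAR.
Step 9 — Apparent power: |S| = 0.335 VA.
Step 10 — Power factor: PF = P/|S| = 0 (lagging).

(a) P = 0 W  (b) Q = 0.335 VAR  (c) S = 0.335 VA  (d) PF = 0 (lagging)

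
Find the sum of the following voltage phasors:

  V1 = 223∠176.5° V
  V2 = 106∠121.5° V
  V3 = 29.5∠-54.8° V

Step 1 — Convert each phasor to rectangular form:
  V1 = 223·(cos(176.5°) + j·sin(176.5°)) = -222.6 + j13.61 V
  V2 = 106·(cos(121.5°) + j·sin(121.5°)) = -55.38 + j90.38 V
  V3 = 29.5·(cos(-54.8°) + j·sin(-54.8°)) = 17 - j24.11 V
Step 2 — Sum components: V_total = -261 + j79.89 V.
Step 3 — Convert to polar: |V_total| = 272.9 V, ∠V_total = 163.0°.

V_total = 272.9∠163.0° V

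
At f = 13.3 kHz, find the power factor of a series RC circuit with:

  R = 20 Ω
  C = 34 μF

Step 1 — Angular frequency: ω = 2π·f = 2π·1.33e+04 = 8.357e+04 rad/s.
Step 2 — Component impedances:
  R: Z = R = 20 Ω
  C: Z = 1/(jωC) = -j/(ω·C) = 0 - j0.352 Ω
Step 3 — Series combination: Z_total = R + C = 20 - j0.352 Ω = 20∠-1.0° Ω.
Step 4 — Power factor: PF = cos(φ) = Re(Z)/|Z| = 20/20.0031 = 0.9998.
Step 5 — Type: Im(Z) = -0.352 ⇒ leading (phase φ = -1.0°).

PF = 0.9998 (leading, φ = -1.0°)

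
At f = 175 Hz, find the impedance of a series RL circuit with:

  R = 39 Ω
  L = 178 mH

Step 1 — Angular frequency: ω = 2π·f = 2π·175 = 1100 rad/s.
Step 2 — Component impedances:
  R: Z = R = 39 Ω
  L: Z = jωL = j·1100·0.178 = 0 + j195.7 Ω
Step 3 — Series combination: Z_total = R + L = 39 + j195.7 Ω = 199.6∠78.7° Ω.

Z = 39 + j195.7 Ω = 199.6∠78.7° Ω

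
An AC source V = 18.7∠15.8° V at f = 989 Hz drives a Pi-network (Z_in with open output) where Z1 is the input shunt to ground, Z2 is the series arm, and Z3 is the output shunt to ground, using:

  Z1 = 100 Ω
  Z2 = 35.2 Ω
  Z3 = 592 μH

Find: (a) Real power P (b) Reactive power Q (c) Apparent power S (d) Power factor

Step 1 — Angular frequency: ω = 2π·f = 2π·989 = 6214 rad/s.
Step 2 — Component impedances:
  Z1: Z = R = 100 Ω
  Z2: Z = R = 35.2 Ω
  Z3: Z = jωL = j·6214·0.000592 = 0 + j3.679 Ω
Step 3 — With open output, the series arm Z2 and the output shunt Z3 appear in series to ground: Z2 + Z3 = 35.2 + j3.679 Ω.
Step 4 — Parallel with input shunt Z1: Z_in = Z1 || (Z2 + Z3) = 26.09 + j2.011 Ω = 26.17∠4.4° Ω.
Step 5 — Source phasor: V = 18.7∠15.8° V = 17.99 + j5.092 V.
Step 6 — Current: I = V / Z = 0.7005 + j0.1412 A = 0.7146∠11.4° A.
Step 7 — Complex power: S = V·I* = 13.32 + j1.027 VA.
Step 8 — Real power: P = Re(S) = 13.32 W.
Step 9 — Reactive power: Q = Im(S) = 1.027 VAR.
Step 10 — Apparent power: |S| = 13.36 VA.
Step 11 — Power factor: PF = P/|S| = 0.997 (lagging).

(a) P = 13.32 W  (b) Q = 1.027 VAR  (c) S = 13.36 VA  (d) PF = 0.997 (lagging)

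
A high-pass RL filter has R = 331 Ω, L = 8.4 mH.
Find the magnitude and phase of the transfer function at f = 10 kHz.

Step 1 — Angular frequency: ω = 2π·1e+04 = 6.283e+04 rad/s.
Step 2 — Transfer function: H(jω) = jωL/(R + jωL).
Step 3 — Numerator jωL = j·527.8; denominator R + jωL = 331 + j527.8.
Step 4 — H = 0.7177 + j0.4501.
Step 5 — Magnitude: |H| = 0.8472 (-1.4 dB); phase: φ = 32.1°.

|H| = 0.8472 (-1.4 dB), φ = 32.1°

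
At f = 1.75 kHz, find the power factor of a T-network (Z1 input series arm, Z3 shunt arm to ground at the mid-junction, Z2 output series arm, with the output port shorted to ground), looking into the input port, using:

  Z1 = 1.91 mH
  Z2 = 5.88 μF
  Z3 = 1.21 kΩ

Step 1 — Angular frequency: ω = 2π·f = 2π·1750 = 1.1e+04 rad/s.
Step 2 — Component impedances:
  Z1: Z = jωL = j·1.1e+04·0.00191 = 0 + j21 Ω
  Z2: Z = 1/(jωC) = -j/(ω·C) = 0 - j15.47 Ω
  Z3: Z = R = 1210 Ω
Step 3 — With the output port shorted to ground, the output series arm Z2 runs from the junction to ground; the shunt arm Z3 also runs from the junction to ground. They appear in parallel: Z3 || Z2 = 0.1977 - j15.46 Ω.
Step 4 — Series with input arm Z1: Z_in = Z1 + (Z3 || Z2) = 0.1977 + j5.537 Ω = 5.541∠88.0° Ω.
Step 5 — Power factor: PF = cos(φ) = Re(Z)/|Z| = 0.1977/5.541 = 0.03568.
Step 6 — Type: Im(Z) = 5.537 ⇒ lagging (phase φ = 88.0°).

PF = 0.03568 (lagging, φ = 88.0°)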